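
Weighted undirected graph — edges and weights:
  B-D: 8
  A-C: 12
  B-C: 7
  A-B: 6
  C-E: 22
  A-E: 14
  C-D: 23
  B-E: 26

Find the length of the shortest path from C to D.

Checking several routes:
C - D: 23
C - A - B - D: 12 + 6 + 8 = 26
C - B - D: 7 + 8 = 15
C - E - B - D: 22 + 26 + 8 = 56
C - E - A - B - D: 22 + 14 + 6 + 8 = 50
Best route has total 15.

15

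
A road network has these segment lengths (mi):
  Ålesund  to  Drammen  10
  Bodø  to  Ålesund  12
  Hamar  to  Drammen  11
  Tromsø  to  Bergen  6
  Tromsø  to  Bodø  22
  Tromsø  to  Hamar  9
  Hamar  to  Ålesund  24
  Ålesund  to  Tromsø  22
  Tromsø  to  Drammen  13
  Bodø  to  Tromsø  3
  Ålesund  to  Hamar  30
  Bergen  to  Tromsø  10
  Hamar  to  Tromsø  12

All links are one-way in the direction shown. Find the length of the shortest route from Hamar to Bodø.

34

Routes from Hamar to Bodø:
Hamar - Tromsø - Bodø: 12 + 22 = 34
Hamar - Ålesund - Tromsø - Bodø: 24 + 22 + 22 = 68
Best route has total 34 mi.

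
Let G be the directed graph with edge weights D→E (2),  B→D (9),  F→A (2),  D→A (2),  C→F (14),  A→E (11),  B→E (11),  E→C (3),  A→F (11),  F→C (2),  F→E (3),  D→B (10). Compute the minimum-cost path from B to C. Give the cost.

14

Routes from B to C:
B→D→A→E→C: 9 + 2 + 11 + 3 = 25
B→D→E→C: 9 + 2 + 3 = 14
B→D→A→F→E→C: 9 + 2 + 11 + 3 + 3 = 28
B→D→A→F→C: 9 + 2 + 11 + 2 = 24
B→E→C: 11 + 3 = 14
Shortest: 14.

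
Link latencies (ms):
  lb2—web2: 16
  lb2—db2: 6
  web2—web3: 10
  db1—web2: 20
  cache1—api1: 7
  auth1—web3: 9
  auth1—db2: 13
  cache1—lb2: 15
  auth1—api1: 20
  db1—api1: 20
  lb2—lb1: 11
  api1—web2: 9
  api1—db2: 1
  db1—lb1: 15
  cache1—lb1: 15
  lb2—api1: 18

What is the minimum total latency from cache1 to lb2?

14

Some routes from cache1 to lb2:
cache1 -> api1 -> lb2: 7 + 18 = 25
cache1 -> api1 -> db2 -> lb2: 7 + 1 + 6 = 14
cache1 -> lb2: 15
Best route has total 14 ms.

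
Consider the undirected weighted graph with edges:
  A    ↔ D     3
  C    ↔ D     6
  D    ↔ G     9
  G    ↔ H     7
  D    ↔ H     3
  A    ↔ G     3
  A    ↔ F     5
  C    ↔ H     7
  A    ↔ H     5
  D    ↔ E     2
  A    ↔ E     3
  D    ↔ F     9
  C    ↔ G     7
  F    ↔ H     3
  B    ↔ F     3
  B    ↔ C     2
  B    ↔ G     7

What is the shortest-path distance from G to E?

6

Comparing a few candidate routes:
G→A→D→E: 3 + 3 + 2 = 8
G→D→E: 9 + 2 = 11
G→H→D→E: 7 + 3 + 2 = 12
G→A→E: 3 + 3 = 6
Best route has total 6.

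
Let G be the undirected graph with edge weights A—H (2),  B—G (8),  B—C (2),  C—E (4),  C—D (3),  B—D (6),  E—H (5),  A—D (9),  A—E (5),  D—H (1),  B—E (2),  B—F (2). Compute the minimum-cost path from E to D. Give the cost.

Some routes from E to D:
E-C-D: 4 + 3 = 7
E-H-D: 5 + 1 = 6
E-B-C-D: 2 + 2 + 3 = 7
The minimum is 6.

6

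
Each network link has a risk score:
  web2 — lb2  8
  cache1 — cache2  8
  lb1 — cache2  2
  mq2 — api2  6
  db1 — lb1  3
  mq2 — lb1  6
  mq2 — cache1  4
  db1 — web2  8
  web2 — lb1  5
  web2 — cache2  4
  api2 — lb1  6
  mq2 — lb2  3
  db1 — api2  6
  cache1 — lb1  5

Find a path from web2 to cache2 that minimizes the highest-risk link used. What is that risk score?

4

Checking several routes:
web2→lb2→mq2→api2→db1→lb1→cache2: max(8, 3, 6, 6, 3, 2) = 8
web2→cache2: max(4) = 4
web2→lb2→mq2→api2→lb1→cache2: max(8, 3, 6, 6, 2) = 8
web2→lb2→mq2→api2→lb1→cache1→cache2: max(8, 3, 6, 6, 5, 8) = 8
web2→lb2→mq2→api2→db1→lb1→cache1→cache2: max(8, 3, 6, 6, 3, 5, 8) = 8
web2→lb1→cache2: max(5, 2) = 5
Smallest bottleneck: 4.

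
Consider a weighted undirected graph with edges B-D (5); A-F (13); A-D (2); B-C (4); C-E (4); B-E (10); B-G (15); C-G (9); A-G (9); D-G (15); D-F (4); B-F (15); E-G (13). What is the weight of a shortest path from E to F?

17

A few of the E→F routes:
E-C-B-D-F: 4 + 4 + 5 + 4 = 17
E-B-D-F: 10 + 5 + 4 = 19
E-C-B-F: 4 + 4 + 15 = 23
The minimum is 17.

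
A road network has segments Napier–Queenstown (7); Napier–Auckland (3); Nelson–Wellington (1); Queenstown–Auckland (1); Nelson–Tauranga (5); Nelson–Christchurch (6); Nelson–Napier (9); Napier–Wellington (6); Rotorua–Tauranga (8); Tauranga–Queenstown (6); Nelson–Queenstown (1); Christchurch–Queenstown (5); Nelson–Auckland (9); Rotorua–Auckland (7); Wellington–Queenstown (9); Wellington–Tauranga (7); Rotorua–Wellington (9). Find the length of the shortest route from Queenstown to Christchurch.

5

Checking several routes:
Queenstown - Auckland - Nelson - Christchurch: 1 + 9 + 6 = 16
Queenstown - Wellington - Nelson - Christchurch: 9 + 1 + 6 = 16
Queenstown - Christchurch: 5
Queenstown - Nelson - Christchurch: 1 + 6 = 7
Shortest: 5 mi.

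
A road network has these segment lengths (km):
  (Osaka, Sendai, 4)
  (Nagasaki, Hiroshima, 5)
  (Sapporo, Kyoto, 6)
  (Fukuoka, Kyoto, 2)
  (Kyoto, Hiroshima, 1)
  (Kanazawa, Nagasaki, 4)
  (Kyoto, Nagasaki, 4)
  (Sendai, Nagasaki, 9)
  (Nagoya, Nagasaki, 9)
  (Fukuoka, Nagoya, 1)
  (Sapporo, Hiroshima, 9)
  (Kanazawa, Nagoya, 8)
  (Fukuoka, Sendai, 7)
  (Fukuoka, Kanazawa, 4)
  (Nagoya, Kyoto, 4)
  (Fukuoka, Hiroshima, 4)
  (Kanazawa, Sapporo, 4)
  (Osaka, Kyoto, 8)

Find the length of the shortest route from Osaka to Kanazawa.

14

Checking several routes:
Osaka-Kyoto-Nagoya-Fukuoka-Kanazawa: 8 + 4 + 1 + 4 = 17
Osaka-Sendai-Fukuoka-Kanazawa: 4 + 7 + 4 = 15
Osaka-Kyoto-Fukuoka-Kanazawa: 8 + 2 + 4 = 14
Osaka-Kyoto-Hiroshima-Fukuoka-Kanazawa: 8 + 1 + 4 + 4 = 17
Osaka-Kyoto-Nagasaki-Kanazawa: 8 + 4 + 4 = 16
Osaka-Sendai-Nagasaki-Kanazawa: 4 + 9 + 4 = 17
The minimum is 14 km.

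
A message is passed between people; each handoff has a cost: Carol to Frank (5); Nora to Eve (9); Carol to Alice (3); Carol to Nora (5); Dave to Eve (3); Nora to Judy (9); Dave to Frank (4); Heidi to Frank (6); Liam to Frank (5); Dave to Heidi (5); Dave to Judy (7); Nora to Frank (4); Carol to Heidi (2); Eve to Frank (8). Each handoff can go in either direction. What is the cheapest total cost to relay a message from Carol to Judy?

14

Checking several routes:
Carol→Frank→Nora→Judy: 5 + 4 + 9 = 18
Carol→Frank→Dave→Judy: 5 + 4 + 7 = 16
Carol→Nora→Judy: 5 + 9 = 14
Carol→Heidi→Dave→Judy: 2 + 5 + 7 = 14
The minimum is 14.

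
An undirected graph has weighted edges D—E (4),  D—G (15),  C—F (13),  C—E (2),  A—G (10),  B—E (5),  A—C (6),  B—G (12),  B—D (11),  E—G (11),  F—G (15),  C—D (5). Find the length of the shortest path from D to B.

Checking several routes:
D - C - E - B: 5 + 2 + 5 = 12
D - E - B: 4 + 5 = 9
D - E - G - B: 4 + 11 + 12 = 27
D - C - E - G - B: 5 + 2 + 11 + 12 = 30
D - G - B: 15 + 12 = 27
D - B: 11
The minimum is 9.

9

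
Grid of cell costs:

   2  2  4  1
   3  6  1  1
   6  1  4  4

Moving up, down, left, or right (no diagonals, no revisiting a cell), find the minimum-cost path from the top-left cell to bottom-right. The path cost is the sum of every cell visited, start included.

Cheapest: (0,0)→(0,1)→(0,2)→(0,3)→(1,3)→(2,3)
  2 + 2 + 4 + 1 + 1 + 4 = 14

14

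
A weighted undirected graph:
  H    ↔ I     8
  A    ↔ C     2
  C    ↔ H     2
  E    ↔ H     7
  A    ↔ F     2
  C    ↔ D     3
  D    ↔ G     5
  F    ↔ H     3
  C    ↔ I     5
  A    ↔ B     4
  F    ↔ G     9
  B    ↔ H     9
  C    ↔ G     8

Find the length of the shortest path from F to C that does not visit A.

Some routes from F to C avoiding A:
F → H → C: 3 + 2 = 5
F → G → D → C: 9 + 5 + 3 = 17
F → H → I → C: 3 + 8 + 5 = 16
Shortest: 5.

5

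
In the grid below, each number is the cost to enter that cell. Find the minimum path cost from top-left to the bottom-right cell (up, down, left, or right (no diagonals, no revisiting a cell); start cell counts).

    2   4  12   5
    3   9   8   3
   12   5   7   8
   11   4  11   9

42

Cheapest: (0,0) (1,0) (1,1) (1,2) (1,3) (2,3) (3,3)
  2 + 3 + 9 + 8 + 3 + 8 + 9 = 42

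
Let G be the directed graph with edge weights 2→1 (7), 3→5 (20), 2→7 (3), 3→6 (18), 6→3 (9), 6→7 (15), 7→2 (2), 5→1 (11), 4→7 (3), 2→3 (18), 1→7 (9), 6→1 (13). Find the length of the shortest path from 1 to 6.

Candidate routes:
1 → 7 → 2 → 3 → 6: 9 + 2 + 18 + 18 = 47
The minimum is 47.

47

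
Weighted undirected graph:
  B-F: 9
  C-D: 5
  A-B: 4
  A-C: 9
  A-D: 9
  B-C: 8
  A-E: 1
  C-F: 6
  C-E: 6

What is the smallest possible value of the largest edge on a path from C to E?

Comparing a few candidate routes:
C-E: max(6) = 6
C-B-A-E: max(8, 4, 1) = 8
C-A-E: max(9, 1) = 9
Smallest bottleneck: 6.

6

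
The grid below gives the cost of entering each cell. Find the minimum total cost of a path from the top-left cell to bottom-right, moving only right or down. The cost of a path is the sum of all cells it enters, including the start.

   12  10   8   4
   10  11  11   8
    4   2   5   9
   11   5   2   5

40

Best path: r0c0 r1c0 r2c0 r2c1 r2c2 r3c2 r3c3
Cost: 12 + 10 + 4 + 2 + 5 + 2 + 5 = 40
For comparison, the top-then-right route costs 56.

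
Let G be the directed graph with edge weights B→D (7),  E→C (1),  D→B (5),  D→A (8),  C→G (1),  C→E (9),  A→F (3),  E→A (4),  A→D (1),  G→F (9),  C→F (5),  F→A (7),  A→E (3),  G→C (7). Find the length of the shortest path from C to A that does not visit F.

13

Paths from C to A avoiding F:
C-E-A: 9 + 4 = 13
Best route has total 13.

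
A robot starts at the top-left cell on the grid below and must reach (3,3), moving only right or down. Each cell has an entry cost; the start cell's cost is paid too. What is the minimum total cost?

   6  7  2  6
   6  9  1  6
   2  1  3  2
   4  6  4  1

21

One optimal route is r0c0 → r1c0 → r2c0 → r2c1 → r2c2 → r2c3 → r3c3.
Its cost is 6 + 6 + 2 + 1 + 3 + 2 + 1 = 21.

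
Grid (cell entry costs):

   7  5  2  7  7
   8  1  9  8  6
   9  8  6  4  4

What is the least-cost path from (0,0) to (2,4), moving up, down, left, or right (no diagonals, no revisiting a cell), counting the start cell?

35

One optimal route is [0,0] [0,1] [1,1] [2,1] [2,2] [2,3] [2,4].
Its cost is 7 + 5 + 1 + 8 + 6 + 4 + 4 = 35.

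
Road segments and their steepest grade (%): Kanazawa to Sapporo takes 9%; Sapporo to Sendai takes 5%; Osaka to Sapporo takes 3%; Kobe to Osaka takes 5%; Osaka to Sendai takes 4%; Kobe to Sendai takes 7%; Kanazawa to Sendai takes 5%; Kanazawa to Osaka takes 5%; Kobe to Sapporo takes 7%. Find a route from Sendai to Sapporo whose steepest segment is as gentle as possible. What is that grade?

Some routes from Sendai to Sapporo:
Sendai-Kobe-Osaka-Sapporo: max(7, 5, 3) = 7
Sendai-Osaka-Sapporo: max(4, 3) = 4
Sendai-Kanazawa-Osaka-Sapporo: max(5, 5, 3) = 5
Sendai-Sapporo: max(5) = 5
Best route has worst link 4%.

4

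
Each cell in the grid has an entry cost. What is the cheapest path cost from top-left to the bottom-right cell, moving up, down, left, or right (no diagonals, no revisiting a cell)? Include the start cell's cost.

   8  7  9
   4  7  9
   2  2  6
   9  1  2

19

Path (0,0) -> (1,0) -> (2,0) -> (2,1) -> (3,1) -> (3,2): 8 + 4 + 2 + 2 + 1 + 2 = 19.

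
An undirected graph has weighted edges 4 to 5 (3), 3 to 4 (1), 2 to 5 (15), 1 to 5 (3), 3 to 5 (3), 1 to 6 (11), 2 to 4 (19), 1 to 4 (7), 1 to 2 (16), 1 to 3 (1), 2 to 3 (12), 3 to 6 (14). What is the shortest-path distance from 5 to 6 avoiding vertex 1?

17

Paths from 5 to 6 avoiding 1:
5-2-3-6: 15 + 12 + 14 = 41
5-4-3-6: 3 + 1 + 14 = 18
5-2-4-3-6: 15 + 19 + 1 + 14 = 49
5-3-6: 3 + 14 = 17
5-4-2-3-6: 3 + 19 + 12 + 14 = 48
The minimum is 17.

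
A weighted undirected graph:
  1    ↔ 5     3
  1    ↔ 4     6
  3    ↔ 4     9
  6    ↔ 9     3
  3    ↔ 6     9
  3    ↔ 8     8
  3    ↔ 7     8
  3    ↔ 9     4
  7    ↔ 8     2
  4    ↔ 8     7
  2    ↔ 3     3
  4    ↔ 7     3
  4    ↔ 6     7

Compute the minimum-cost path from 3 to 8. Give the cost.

8

A few of the 3→8 routes:
3 - 7 - 8: 8 + 2 = 10
3 - 8: 8
3 - 4 - 7 - 8: 9 + 3 + 2 = 14
The minimum is 8.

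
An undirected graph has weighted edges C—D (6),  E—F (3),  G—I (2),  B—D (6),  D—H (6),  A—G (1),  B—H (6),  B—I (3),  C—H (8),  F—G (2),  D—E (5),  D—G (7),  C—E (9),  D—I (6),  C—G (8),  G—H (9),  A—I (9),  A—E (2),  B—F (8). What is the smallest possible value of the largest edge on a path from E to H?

6

Checking several routes:
E - F - G - I - D - H: max(3, 2, 2, 6, 6) = 6
E - A - G - I - B - D - H: max(2, 1, 2, 3, 6, 6) = 6
E - A - G - I - D - H: max(2, 1, 2, 6, 6) = 6
E - A - G - I - B - H: max(2, 1, 2, 3, 6) = 6
E - F - G - I - D - B - H: max(3, 2, 2, 6, 6, 6) = 6
E - A - G - I - D - B - H: max(2, 1, 2, 6, 6, 6) = 6
Best route has worst link 6.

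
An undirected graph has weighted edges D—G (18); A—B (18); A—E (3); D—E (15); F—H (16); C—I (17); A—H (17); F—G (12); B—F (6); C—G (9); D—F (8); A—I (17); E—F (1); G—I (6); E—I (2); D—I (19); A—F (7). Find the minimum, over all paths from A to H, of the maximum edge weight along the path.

16

A few of the A→H routes:
A - E - I - G - F - H: max(3, 2, 6, 12, 16) = 16
A - E - F - H: max(3, 1, 16) = 16
A - E - D - F - H: max(3, 15, 8, 16) = 16
The minimum achievable maximum is 16.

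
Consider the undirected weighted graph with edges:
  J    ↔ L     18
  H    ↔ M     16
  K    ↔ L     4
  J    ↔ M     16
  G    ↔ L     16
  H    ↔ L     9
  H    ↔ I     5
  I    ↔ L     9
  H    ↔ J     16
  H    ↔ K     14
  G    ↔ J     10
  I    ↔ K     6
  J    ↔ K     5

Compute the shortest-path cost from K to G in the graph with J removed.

20

Paths from K to G avoiding J:
K - L - G: 4 + 16 = 20
K - I - H - L - G: 6 + 5 + 9 + 16 = 36
K - H - L - G: 14 + 9 + 16 = 39
K - H - I - L - G: 14 + 5 + 9 + 16 = 44
K - I - L - G: 6 + 9 + 16 = 31
Best route has total 20.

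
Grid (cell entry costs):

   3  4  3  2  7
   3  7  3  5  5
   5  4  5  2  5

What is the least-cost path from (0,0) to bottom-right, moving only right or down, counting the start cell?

Path (0,0) -> (0,1) -> (0,2) -> (0,3) -> (1,3) -> (2,3) -> (2,4): 3 + 4 + 3 + 2 + 5 + 2 + 5 = 24.
For comparison, the top-then-right route costs 29.

24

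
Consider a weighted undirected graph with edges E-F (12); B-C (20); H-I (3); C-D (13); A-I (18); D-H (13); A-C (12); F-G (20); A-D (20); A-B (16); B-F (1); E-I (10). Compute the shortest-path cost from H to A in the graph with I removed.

Candidate routes:
H → D → C → B → A: 13 + 13 + 20 + 16 = 62
H → D → C → A: 13 + 13 + 12 = 38
H → D → A: 13 + 20 = 33
Shortest: 33.

33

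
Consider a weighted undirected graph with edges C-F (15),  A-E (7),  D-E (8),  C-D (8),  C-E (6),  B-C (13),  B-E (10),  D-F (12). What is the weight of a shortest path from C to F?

15

Some routes from C to F:
C → D → F: 8 + 12 = 20
C → F: 15
C → E → D → F: 6 + 8 + 12 = 26
Shortest: 15.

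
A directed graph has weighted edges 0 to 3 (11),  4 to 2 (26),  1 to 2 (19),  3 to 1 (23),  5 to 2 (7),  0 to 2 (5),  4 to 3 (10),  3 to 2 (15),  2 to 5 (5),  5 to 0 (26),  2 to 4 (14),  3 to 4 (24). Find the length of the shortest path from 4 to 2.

Routes from 4 to 2:
4→3→2: 10 + 15 = 25
4→3→1→2: 10 + 23 + 19 = 52
4→2: 26
The minimum is 25.

25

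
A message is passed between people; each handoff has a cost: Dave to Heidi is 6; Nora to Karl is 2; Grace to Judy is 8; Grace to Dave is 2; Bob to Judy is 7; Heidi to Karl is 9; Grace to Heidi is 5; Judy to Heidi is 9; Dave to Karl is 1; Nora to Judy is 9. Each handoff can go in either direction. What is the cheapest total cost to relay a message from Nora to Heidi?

9

Checking several routes:
Nora → Judy → Heidi: 9 + 9 = 18
Nora → Judy → Grace → Heidi: 9 + 8 + 5 = 22
Nora → Karl → Dave → Grace → Judy → Heidi: 2 + 1 + 2 + 8 + 9 = 22
Nora → Karl → Dave → Heidi: 2 + 1 + 6 = 9
Nora → Karl → Dave → Grace → Heidi: 2 + 1 + 2 + 5 = 10
Nora → Karl → Heidi: 2 + 9 = 11
Shortest: 9.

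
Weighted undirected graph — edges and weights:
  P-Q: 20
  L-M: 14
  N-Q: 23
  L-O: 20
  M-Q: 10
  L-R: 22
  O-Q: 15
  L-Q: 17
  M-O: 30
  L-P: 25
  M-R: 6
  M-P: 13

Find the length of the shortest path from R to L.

20

Comparing a few candidate routes:
R -> M -> Q -> L: 6 + 10 + 17 = 33
R -> L: 22
R -> M -> L: 6 + 14 = 20
Shortest: 20.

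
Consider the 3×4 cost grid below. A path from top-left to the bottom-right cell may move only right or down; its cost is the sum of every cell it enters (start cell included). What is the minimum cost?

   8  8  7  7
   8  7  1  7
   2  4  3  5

30

Cheapest: r0c0 -> r1c0 -> r2c0 -> r2c1 -> r2c2 -> r2c3
  8 + 8 + 2 + 4 + 3 + 5 = 30
For comparison, the top-then-right route costs 42.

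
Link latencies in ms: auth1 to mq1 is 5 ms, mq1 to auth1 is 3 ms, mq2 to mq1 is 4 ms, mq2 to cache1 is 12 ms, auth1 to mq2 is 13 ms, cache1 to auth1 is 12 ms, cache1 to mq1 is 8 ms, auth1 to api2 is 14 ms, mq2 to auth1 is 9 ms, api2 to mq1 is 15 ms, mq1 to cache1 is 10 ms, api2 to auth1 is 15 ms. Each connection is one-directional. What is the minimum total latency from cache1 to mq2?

Candidate routes:
cache1 -> auth1 -> mq2: 12 + 13 = 25
cache1 -> mq1 -> auth1 -> mq2: 8 + 3 + 13 = 24
Shortest: 24 ms.

24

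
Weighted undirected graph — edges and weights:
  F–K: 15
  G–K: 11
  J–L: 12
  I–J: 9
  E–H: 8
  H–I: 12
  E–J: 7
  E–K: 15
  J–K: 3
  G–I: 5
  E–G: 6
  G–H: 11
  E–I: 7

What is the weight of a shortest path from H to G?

Checking several routes:
H - E - I - G: 8 + 7 + 5 = 20
H - E - G: 8 + 6 = 14
H - G: 11
H - I - E - G: 12 + 7 + 6 = 25
H - I - G: 12 + 5 = 17
H - E - J - K - G: 8 + 7 + 3 + 11 = 29
The minimum is 11.

11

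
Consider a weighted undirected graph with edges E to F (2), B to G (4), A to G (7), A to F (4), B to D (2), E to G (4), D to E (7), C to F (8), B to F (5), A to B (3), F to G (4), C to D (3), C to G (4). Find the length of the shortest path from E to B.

7

Some routes from E to B:
E → D → B: 7 + 2 = 9
E → G → B: 4 + 4 = 8
E → F → A → B: 2 + 4 + 3 = 9
E → F → B: 2 + 5 = 7
Shortest: 7.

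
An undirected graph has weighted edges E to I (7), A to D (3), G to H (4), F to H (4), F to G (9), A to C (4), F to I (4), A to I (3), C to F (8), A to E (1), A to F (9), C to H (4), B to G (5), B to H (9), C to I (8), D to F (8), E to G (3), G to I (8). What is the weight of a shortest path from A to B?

Some routes from A to B:
A -> E -> G -> B: 1 + 3 + 5 = 9
A -> I -> G -> B: 3 + 8 + 5 = 16
A -> I -> E -> G -> B: 3 + 7 + 3 + 5 = 18
A -> C -> H -> B: 4 + 4 + 9 = 17
A -> E -> G -> H -> B: 1 + 3 + 4 + 9 = 17
A -> C -> H -> G -> B: 4 + 4 + 4 + 5 = 17
The minimum is 9.

9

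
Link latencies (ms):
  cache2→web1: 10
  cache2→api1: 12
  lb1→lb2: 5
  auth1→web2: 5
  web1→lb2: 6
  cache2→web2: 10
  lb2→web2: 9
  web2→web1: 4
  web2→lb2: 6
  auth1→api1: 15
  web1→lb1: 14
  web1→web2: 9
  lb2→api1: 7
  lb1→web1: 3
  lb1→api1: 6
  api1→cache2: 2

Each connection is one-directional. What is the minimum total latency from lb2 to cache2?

Routes from lb2 to cache2:
lb2-api1-cache2: 7 + 2 = 9
lb2-web2-web1-lb1-api1-cache2: 9 + 4 + 14 + 6 + 2 = 35
Shortest: 9 ms.

9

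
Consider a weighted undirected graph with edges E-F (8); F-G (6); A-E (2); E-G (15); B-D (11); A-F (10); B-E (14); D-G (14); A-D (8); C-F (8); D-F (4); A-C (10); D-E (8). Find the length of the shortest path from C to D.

Checking several routes:
C-A-F-D: 10 + 10 + 4 = 24
C-A-E-D: 10 + 2 + 8 = 20
C-A-D: 10 + 8 = 18
C-F-D: 8 + 4 = 12
C-A-E-F-D: 10 + 2 + 8 + 4 = 24
Shortest: 12.

12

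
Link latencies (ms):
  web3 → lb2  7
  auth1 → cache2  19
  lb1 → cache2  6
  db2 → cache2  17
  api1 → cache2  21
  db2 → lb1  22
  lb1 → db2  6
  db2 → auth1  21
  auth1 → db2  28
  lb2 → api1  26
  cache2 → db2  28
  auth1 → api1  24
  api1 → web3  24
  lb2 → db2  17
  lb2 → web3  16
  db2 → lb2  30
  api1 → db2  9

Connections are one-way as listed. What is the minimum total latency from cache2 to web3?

74

Paths from cache2 to web3:
cache2-db2-auth1-api1-web3: 28 + 21 + 24 + 24 = 97
cache2-db2-lb2-web3: 28 + 30 + 16 = 74
cache2-db2-lb2-api1-web3: 28 + 30 + 26 + 24 = 108
Best route has total 74 ms.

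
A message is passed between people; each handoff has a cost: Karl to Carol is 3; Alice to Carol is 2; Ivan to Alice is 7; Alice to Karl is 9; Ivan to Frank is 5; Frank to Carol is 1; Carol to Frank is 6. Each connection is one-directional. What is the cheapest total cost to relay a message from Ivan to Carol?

6

Routes from Ivan to Carol:
Ivan-Alice-Carol: 7 + 2 = 9
Ivan-Frank-Carol: 5 + 1 = 6
Ivan-Alice-Karl-Carol: 7 + 9 + 3 = 19
The minimum is 6.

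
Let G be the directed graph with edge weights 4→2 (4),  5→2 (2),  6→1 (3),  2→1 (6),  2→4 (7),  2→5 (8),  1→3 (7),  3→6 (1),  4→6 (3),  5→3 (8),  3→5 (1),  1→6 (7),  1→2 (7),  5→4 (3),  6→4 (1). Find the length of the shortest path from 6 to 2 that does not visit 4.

Routes from 6 to 2 avoiding 4:
6 - 1 - 3 - 5 - 2: 3 + 7 + 1 + 2 = 13
6 - 1 - 2: 3 + 7 = 10
Best route has total 10.

10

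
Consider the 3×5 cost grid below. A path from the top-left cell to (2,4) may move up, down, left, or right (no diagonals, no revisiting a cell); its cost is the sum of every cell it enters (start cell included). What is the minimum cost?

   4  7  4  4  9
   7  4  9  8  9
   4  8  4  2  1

30

Cheapest: r0c0 r0c1 r0c2 r0c3 r1c3 r2c3 r2c4
  4 + 7 + 4 + 4 + 8 + 2 + 1 = 30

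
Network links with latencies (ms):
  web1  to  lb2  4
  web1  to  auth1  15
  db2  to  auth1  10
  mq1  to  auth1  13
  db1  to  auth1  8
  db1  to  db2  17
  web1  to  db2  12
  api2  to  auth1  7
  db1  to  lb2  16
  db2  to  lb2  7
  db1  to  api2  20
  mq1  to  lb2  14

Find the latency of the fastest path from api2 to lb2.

24

A few of the api2→lb2 routes:
api2 - auth1 - db1 - lb2: 7 + 8 + 16 = 31
api2 - auth1 - db2 - lb2: 7 + 10 + 7 = 24
api2 - auth1 - mq1 - lb2: 7 + 13 + 14 = 34
api2 - auth1 - web1 - lb2: 7 + 15 + 4 = 26
api2 - auth1 - db2 - web1 - lb2: 7 + 10 + 12 + 4 = 33
The minimum is 24 ms.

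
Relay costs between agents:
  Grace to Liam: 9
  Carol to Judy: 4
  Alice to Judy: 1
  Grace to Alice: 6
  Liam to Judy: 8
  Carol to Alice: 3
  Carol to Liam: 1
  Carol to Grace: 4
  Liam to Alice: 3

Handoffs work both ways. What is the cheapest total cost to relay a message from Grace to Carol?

4

Checking several routes:
Grace - Liam - Carol: 9 + 1 = 10
Grace - Alice - Liam - Carol: 6 + 3 + 1 = 10
Grace - Carol: 4
Grace - Alice - Carol: 6 + 3 = 9
Shortest: 4.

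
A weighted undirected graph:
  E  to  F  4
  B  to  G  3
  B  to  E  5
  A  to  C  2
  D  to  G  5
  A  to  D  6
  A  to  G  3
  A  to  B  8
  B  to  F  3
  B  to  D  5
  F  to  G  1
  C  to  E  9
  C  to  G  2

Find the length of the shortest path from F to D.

6

A few of the F→D routes:
F → G → B → D: 1 + 3 + 5 = 9
F → G → C → A → D: 1 + 2 + 2 + 6 = 11
F → B → G → D: 3 + 3 + 5 = 11
F → B → D: 3 + 5 = 8
F → G → D: 1 + 5 = 6
F → G → A → D: 1 + 3 + 6 = 10
The minimum is 6.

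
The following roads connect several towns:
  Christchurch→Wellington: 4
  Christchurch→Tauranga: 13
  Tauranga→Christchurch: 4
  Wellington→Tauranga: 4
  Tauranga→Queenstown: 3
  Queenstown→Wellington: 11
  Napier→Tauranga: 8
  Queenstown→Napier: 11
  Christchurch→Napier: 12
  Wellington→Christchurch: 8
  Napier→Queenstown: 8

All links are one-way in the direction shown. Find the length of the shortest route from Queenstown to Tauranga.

15

Routes from Queenstown to Tauranga:
Queenstown -> Wellington -> Tauranga: 11 + 4 = 15
Queenstown -> Wellington -> Christchurch -> Napier -> Tauranga: 11 + 8 + 12 + 8 = 39
Queenstown -> Napier -> Tauranga: 11 + 8 = 19
Queenstown -> Wellington -> Christchurch -> Tauranga: 11 + 8 + 13 = 32
Best route has total 15.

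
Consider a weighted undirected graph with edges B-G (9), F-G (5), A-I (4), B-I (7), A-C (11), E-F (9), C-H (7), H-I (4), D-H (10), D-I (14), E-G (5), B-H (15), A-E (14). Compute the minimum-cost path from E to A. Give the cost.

A few of the E→A routes:
E-G-B-I-A: 5 + 9 + 7 + 4 = 25
E-G-B-I-H-C-A: 5 + 9 + 7 + 4 + 7 + 11 = 43
E-F-G-B-I-A: 9 + 5 + 9 + 7 + 4 = 34
E-A: 14
E-G-B-H-I-A: 5 + 9 + 15 + 4 + 4 = 37
Best route has total 14.

14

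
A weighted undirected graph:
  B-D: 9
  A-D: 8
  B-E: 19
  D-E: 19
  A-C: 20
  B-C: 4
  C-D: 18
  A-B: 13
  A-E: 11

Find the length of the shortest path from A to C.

Some routes from A to C:
A→B→C: 13 + 4 = 17
A→C: 20
A→D→C: 8 + 18 = 26
A→D→B→C: 8 + 9 + 4 = 21
A→B→D→C: 13 + 9 + 18 = 40
A→E→B→C: 11 + 19 + 4 = 34
Shortest: 17.

17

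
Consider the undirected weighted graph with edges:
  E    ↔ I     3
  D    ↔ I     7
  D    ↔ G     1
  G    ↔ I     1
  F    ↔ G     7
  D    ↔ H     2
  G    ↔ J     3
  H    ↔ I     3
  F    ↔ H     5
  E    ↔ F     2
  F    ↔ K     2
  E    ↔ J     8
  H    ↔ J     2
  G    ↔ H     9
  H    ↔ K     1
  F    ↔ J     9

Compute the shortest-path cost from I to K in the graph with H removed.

Checking several routes:
I→G→J→E→F→K: 1 + 3 + 8 + 2 + 2 = 16
I→D→G→F→K: 7 + 1 + 7 + 2 = 17
I→G→F→K: 1 + 7 + 2 = 10
I→G→J→F→K: 1 + 3 + 9 + 2 = 15
I→E→F→K: 3 + 2 + 2 = 7
Best route has total 7.

7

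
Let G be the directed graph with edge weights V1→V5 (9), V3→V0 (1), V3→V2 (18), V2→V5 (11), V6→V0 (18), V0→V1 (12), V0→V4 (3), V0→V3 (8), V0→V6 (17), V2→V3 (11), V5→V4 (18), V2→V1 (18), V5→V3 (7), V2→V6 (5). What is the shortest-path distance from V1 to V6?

Routes from V1 to V6:
V1 → V5 → V3 → V2 → V6: 9 + 7 + 18 + 5 = 39
V1 → V5 → V3 → V0 → V6: 9 + 7 + 1 + 17 = 34
Best route has total 34.

34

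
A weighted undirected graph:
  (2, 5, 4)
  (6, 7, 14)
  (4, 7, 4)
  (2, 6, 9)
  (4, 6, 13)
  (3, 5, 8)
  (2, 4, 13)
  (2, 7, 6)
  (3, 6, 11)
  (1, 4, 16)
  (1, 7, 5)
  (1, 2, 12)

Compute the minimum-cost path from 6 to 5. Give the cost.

Checking several routes:
6 -> 7 -> 2 -> 5: 14 + 6 + 4 = 24
6 -> 4 -> 2 -> 5: 13 + 13 + 4 = 30
6 -> 3 -> 5: 11 + 8 = 19
6 -> 4 -> 7 -> 2 -> 5: 13 + 4 + 6 + 4 = 27
6 -> 2 -> 5: 9 + 4 = 13
The minimum is 13.

13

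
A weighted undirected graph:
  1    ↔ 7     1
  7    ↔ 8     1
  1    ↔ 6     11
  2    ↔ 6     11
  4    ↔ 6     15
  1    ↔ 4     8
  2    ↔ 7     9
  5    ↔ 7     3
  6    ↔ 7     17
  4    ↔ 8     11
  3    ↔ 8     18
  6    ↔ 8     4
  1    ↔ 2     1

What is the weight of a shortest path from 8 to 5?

4

A few of the 8→5 routes:
8→7→5: 1 + 3 = 4
8→6→2→1→7→5: 4 + 11 + 1 + 1 + 3 = 20
8→6→1→7→5: 4 + 11 + 1 + 3 = 19
The minimum is 4.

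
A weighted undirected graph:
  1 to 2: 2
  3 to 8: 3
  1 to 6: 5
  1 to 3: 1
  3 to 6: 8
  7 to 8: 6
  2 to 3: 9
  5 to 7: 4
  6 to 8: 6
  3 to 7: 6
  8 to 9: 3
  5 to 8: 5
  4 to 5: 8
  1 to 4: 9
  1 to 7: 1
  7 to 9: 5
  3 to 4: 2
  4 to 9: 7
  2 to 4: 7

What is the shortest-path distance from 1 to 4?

3

Some routes from 1 to 4:
1 → 7 → 3 → 4: 1 + 6 + 2 = 9
1 → 3 → 4: 1 + 2 = 3
1 → 4: 9
1 → 2 → 4: 2 + 7 = 9
The minimum is 3.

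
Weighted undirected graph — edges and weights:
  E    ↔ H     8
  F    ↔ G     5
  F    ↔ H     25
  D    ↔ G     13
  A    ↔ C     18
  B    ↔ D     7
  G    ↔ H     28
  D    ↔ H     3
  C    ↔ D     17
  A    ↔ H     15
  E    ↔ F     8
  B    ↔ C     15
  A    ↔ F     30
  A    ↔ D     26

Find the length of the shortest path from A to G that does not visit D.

35

A few of the A→G routes:
A -> H -> E -> F -> G: 15 + 8 + 8 + 5 = 36
A -> H -> F -> G: 15 + 25 + 5 = 45
A -> F -> G: 30 + 5 = 35
A -> H -> G: 15 + 28 = 43
Best route has total 35.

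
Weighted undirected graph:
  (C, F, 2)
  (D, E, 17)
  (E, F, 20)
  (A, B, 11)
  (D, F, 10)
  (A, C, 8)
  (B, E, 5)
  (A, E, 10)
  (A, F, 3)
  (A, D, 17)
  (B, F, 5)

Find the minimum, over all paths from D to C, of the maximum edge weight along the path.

Checking several routes:
D -> F -> C: max(10, 2) = 10
D -> E -> B -> A -> F -> C: max(17, 5, 11, 3, 2) = 17
D -> F -> B -> E -> A -> C: max(10, 5, 5, 10, 8) = 10
D -> F -> A -> C: max(10, 3, 8) = 10
D -> F -> B -> A -> C: max(10, 5, 11, 8) = 11
Best route has worst link 10.

10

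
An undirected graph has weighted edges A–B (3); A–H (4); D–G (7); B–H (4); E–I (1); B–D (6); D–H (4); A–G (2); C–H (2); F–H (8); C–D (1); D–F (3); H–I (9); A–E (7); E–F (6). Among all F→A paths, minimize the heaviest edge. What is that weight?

Some routes from F to A:
F-D-C-H-A: max(3, 1, 2, 4) = 4
F-D-H-A: max(3, 4, 4) = 4
F-D-C-H-B-A: max(3, 1, 2, 4, 3) = 4
Smallest bottleneck: 4.

4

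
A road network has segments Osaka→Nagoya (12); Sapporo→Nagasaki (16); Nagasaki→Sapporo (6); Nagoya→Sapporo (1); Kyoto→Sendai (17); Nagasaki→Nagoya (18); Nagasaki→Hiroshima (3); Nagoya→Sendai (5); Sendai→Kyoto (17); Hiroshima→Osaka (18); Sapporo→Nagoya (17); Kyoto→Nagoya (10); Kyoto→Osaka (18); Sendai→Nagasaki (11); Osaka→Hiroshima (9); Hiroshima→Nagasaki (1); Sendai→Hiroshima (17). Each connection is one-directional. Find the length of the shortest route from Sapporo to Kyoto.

Candidate routes:
Sapporo - Nagoya - Sendai - Kyoto: 17 + 5 + 17 = 39
Sapporo - Nagasaki - Hiroshima - Osaka - Nagoya - Sendai - Kyoto: 16 + 3 + 18 + 12 + 5 + 17 = 71
Sapporo - Nagasaki - Nagoya - Sendai - Kyoto: 16 + 18 + 5 + 17 = 56
Shortest: 39 km.

39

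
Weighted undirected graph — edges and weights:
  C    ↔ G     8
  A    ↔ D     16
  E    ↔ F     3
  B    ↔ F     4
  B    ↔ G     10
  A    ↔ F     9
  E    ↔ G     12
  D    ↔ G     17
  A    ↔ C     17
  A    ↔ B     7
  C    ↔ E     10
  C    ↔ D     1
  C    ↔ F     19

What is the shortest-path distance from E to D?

Some routes from E to D:
E -> F -> C -> D: 3 + 19 + 1 = 23
E -> G -> C -> D: 12 + 8 + 1 = 21
E -> C -> D: 10 + 1 = 11
The minimum is 11.

11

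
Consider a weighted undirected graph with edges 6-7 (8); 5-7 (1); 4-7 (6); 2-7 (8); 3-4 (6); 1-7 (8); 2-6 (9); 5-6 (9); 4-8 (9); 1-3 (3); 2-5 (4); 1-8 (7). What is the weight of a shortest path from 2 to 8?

Comparing a few candidate routes:
2 - 5 - 7 - 4 - 3 - 1 - 8: 4 + 1 + 6 + 6 + 3 + 7 = 27
2 - 5 - 7 - 4 - 8: 4 + 1 + 6 + 9 = 20
2 - 7 - 1 - 8: 8 + 8 + 7 = 23
2 - 5 - 7 - 1 - 8: 4 + 1 + 8 + 7 = 20
2 - 7 - 4 - 8: 8 + 6 + 9 = 23
Best route has total 20.

20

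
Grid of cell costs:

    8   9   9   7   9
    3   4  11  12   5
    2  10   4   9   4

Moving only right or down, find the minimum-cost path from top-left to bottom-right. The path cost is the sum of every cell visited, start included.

Path (0,0) → (1,0) → (2,0) → (2,1) → (2,2) → (2,3) → (2,4): 8 + 3 + 2 + 10 + 4 + 9 + 4 = 40.

40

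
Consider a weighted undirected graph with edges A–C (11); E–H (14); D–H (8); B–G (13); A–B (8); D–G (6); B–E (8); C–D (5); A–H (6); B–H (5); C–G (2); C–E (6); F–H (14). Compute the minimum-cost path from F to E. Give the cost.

A few of the F→E routes:
F→H→B→E: 14 + 5 + 8 = 27
F→H→E: 14 + 14 = 28
F→H→D→C→E: 14 + 8 + 5 + 6 = 33
Best route has total 27.

27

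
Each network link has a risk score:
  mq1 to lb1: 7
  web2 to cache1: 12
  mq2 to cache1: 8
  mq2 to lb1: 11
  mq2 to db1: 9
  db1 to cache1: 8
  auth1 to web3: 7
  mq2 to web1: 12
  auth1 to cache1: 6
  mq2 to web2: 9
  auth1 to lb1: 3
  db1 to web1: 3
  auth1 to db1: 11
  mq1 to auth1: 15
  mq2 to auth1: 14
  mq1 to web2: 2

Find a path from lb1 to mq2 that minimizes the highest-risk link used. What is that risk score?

8

Some routes from lb1 to mq2:
lb1→mq1→web2→mq2: max(7, 2, 9) = 9
lb1→auth1→cache1→mq2: max(3, 6, 8) = 8
lb1→auth1→cache1→db1→mq2: max(3, 6, 8, 9) = 9
lb1→mq2: max(11) = 11
Best route has worst link 8.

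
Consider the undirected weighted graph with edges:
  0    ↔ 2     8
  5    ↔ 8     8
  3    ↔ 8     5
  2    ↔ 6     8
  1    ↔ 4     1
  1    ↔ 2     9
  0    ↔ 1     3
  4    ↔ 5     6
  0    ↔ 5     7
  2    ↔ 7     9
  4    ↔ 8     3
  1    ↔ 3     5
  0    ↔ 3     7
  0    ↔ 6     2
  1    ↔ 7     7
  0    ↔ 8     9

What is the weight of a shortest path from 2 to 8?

13

Checking several routes:
2→0→1→4→8: 8 + 3 + 1 + 3 = 15
2→1→4→8: 9 + 1 + 3 = 13
2→0→8: 8 + 9 = 17
The minimum is 13.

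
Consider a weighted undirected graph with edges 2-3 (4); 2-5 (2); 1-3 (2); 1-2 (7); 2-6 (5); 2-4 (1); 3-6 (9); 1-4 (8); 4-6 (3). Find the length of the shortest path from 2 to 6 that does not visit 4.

5

Routes from 2 to 6 avoiding 4:
2 → 6: 5
2 → 3 → 6: 4 + 9 = 13
2 → 1 → 3 → 6: 7 + 2 + 9 = 18
The minimum is 5.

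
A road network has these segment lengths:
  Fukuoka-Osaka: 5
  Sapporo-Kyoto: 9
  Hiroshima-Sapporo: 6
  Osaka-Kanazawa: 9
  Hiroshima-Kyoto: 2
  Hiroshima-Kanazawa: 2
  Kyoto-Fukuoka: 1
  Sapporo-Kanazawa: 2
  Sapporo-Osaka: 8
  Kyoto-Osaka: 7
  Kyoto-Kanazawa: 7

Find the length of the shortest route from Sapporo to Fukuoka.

7

Comparing a few candidate routes:
Sapporo→Hiroshima→Kanazawa→Kyoto→Fukuoka: 6 + 2 + 7 + 1 = 16
Sapporo→Kyoto→Fukuoka: 9 + 1 = 10
Sapporo→Osaka→Fukuoka: 8 + 5 = 13
Sapporo→Hiroshima→Kyoto→Fukuoka: 6 + 2 + 1 = 9
Sapporo→Kanazawa→Kyoto→Fukuoka: 2 + 7 + 1 = 10
Sapporo→Kanazawa→Hiroshima→Kyoto→Fukuoka: 2 + 2 + 2 + 1 = 7
Shortest: 7.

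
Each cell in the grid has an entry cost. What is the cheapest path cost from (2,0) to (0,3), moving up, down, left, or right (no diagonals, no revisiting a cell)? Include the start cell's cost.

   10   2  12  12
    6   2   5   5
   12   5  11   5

41

Cheapest: (2,0)→(2,1)→(1,1)→(1,2)→(1,3)→(0,3)
  12 + 5 + 2 + 5 + 5 + 12 = 41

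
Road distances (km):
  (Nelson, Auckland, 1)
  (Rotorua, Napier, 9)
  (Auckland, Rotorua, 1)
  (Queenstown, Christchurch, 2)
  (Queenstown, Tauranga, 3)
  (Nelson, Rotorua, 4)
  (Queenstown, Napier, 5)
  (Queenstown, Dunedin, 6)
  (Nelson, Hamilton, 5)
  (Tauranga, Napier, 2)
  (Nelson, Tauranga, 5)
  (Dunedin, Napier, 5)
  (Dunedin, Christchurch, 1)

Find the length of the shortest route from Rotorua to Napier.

9

Checking several routes:
Rotorua→Auckland→Nelson→Tauranga→Napier: 1 + 1 + 5 + 2 = 9
Rotorua→Napier: 9
Rotorua→Nelson→Tauranga→Napier: 4 + 5 + 2 = 11
Best route has total 9 km.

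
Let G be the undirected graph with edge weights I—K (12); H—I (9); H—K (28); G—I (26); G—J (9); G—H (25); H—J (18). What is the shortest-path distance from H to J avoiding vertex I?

Routes from H to J avoiding I:
H -> G -> J: 25 + 9 = 34
H -> J: 18
Shortest: 18.

18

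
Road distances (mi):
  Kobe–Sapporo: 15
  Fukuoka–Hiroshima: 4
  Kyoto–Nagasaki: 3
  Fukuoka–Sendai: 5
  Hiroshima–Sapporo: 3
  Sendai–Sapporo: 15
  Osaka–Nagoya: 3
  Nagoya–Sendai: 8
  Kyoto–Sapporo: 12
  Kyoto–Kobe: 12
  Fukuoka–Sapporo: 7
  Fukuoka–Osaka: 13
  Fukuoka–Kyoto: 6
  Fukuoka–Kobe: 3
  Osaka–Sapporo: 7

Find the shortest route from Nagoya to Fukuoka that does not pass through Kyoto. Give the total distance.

13

A few of the Nagoya→Fukuoka routes:
Nagoya → Osaka → Fukuoka: 3 + 13 = 16
Nagoya → Osaka → Sapporo → Fukuoka: 3 + 7 + 7 = 17
Nagoya → Sendai → Fukuoka: 8 + 5 = 13
Nagoya → Osaka → Sapporo → Hiroshima → Fukuoka: 3 + 7 + 3 + 4 = 17
The minimum is 13 mi.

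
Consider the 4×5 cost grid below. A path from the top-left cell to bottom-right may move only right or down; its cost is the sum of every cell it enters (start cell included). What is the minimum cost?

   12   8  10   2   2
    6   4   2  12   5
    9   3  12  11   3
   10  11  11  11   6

Cheapest: [0,0] -> [0,1] -> [0,2] -> [0,3] -> [0,4] -> [1,4] -> [2,4] -> [3,4]
  12 + 8 + 10 + 2 + 2 + 5 + 3 + 6 = 48

48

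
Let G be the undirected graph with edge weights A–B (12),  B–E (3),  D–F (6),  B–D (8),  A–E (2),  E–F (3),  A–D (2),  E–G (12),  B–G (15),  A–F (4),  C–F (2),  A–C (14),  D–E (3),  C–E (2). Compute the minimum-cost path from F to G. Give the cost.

15

Some routes from F to G:
F - E - G: 3 + 12 = 15
F - C - E - G: 2 + 2 + 12 = 16
F - A - E - G: 4 + 2 + 12 = 18
Best route has total 15.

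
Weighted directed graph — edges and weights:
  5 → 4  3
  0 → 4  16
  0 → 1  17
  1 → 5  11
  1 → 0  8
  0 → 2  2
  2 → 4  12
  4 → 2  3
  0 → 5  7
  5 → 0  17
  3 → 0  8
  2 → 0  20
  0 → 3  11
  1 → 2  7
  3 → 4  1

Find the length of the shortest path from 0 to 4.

10

Comparing a few candidate routes:
0 - 1 - 5 - 4: 17 + 11 + 3 = 31
0 - 5 - 4: 7 + 3 = 10
0 - 2 - 4: 2 + 12 = 14
0 - 4: 16
0 - 3 - 4: 11 + 1 = 12
Best route has total 10.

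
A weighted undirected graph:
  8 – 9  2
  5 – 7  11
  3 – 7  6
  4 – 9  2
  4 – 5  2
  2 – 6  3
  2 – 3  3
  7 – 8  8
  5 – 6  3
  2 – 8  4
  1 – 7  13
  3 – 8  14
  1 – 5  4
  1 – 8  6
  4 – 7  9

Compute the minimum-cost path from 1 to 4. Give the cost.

A few of the 1→4 routes:
1 → 8 → 9 → 4: 6 + 2 + 2 = 10
1 → 5 → 4: 4 + 2 = 6
1 → 5 → 6 → 2 → 8 → 9 → 4: 4 + 3 + 3 + 4 + 2 + 2 = 18
Best route has total 6.

6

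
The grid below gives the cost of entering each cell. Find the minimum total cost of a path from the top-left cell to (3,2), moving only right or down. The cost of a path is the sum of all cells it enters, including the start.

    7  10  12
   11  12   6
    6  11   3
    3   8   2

Best path: [0,0]→[1,0]→[2,0]→[3,0]→[3,1]→[3,2]
Cost: 7 + 11 + 6 + 3 + 8 + 2 = 37
For comparison, the top-then-right route costs 40.

37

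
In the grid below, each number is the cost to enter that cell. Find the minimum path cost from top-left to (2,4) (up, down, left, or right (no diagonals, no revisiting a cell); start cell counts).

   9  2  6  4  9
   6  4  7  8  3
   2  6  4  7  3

35

Path [0,0] [0,1] [0,2] [0,3] [1,3] [1,4] [2,4]: 9 + 2 + 6 + 4 + 8 + 3 + 3 = 35.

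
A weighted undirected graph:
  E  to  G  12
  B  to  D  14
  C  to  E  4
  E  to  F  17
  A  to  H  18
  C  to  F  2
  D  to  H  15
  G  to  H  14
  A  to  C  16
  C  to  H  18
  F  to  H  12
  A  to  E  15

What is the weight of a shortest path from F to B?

A few of the F→B routes:
F → C → E → G → H → D → B: 2 + 4 + 12 + 14 + 15 + 14 = 61
F → C → H → D → B: 2 + 18 + 15 + 14 = 49
F → C → A → H → D → B: 2 + 16 + 18 + 15 + 14 = 65
F → H → D → B: 12 + 15 + 14 = 41
F → E → C → H → D → B: 17 + 4 + 18 + 15 + 14 = 68
F → C → E → A → H → D → B: 2 + 4 + 15 + 18 + 15 + 14 = 68
Shortest: 41.

41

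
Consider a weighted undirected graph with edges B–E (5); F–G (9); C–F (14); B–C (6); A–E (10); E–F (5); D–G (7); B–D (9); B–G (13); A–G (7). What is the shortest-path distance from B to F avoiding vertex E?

Paths from B to F avoiding E:
B - G - F: 13 + 9 = 22
B - D - G - F: 9 + 7 + 9 = 25
B - C - F: 6 + 14 = 20
The minimum is 20.

20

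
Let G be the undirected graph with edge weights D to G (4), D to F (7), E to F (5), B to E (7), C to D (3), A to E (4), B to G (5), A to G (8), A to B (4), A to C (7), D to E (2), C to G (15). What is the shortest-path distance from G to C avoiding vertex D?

Paths from G to C avoiding D:
G → C: 15
G → A → C: 8 + 7 = 15
G → B → A → C: 5 + 4 + 7 = 16
G → B → E → A → C: 5 + 7 + 4 + 7 = 23
Shortest: 15.

15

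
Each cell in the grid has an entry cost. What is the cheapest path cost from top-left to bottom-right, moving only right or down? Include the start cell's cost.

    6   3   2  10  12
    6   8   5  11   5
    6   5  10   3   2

Path r0c0 -> r0c1 -> r0c2 -> r1c2 -> r2c2 -> r2c3 -> r2c4: 6 + 3 + 2 + 5 + 10 + 3 + 2 = 31.
(Top row then right column would cost 40.)

31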